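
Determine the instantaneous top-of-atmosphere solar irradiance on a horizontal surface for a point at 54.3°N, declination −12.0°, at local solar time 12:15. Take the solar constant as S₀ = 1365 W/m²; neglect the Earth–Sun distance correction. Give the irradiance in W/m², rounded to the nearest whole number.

Hour angle H = 15° × (12.25 − 12) = 3.75°.
cos θ_z = sin φ sin δ + cos φ cos δ cos H = (0.8121)(-0.2079) + (0.5835)(0.9781)(0.9979) = 0.4007.
Top-of-atmosphere irradiance = S₀ cos θ_z = 1365 × 0.4007 = 546.96 W/m².

547 W/m²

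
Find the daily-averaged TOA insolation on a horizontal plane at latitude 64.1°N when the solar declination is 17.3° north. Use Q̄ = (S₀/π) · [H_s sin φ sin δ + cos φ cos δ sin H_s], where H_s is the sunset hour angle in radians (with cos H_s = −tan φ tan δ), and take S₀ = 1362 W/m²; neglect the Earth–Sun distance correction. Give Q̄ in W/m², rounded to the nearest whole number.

402 W/m²

−tan φ tan δ = −(2.0594)(0.3115) = -0.6415; H_s = arccos(-0.6415) = 129.90°. In radians, H_s = 2.2672.
H_s sin φ sin δ = 2.2672 × 0.8996 × 0.2974 = 0.6066.
cos φ cos δ sin H_s = 0.4368 × 0.9548 × 0.7672 = 0.3200.
Q̄ = (1362/π) × (0.6066 + 0.3200) = 433.54 × 0.9266 = 401.72 W/m².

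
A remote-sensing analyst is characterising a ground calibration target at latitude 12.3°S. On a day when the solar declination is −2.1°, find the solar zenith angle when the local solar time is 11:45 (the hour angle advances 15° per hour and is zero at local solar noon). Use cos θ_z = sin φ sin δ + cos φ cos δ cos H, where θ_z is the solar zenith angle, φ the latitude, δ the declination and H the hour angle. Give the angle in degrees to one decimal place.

10.9°

Hour angle H = 15° × (11.75 − 12) = -3.75°.
cos θ_z = sin φ sin δ + cos φ cos δ cos H = (-0.2130)(-0.0366) + (0.9770)(0.9993)(0.9979) = 0.9821.
θ_z = arccos(0.9821) = 10.86°.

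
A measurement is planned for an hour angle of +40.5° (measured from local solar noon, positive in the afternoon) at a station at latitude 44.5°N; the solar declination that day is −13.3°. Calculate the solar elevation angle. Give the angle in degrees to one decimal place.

21.5°

With φ = 44.5°, δ = -13.3°, H = 40.50°: sin φ sin δ = -0.1612, cos φ cos δ cos H = 0.5278, so cos θ_z = 0.3666.
θ_z = arccos(0.3666) = 68.49°, so the elevation is 90° − 68.49° = 21.51°.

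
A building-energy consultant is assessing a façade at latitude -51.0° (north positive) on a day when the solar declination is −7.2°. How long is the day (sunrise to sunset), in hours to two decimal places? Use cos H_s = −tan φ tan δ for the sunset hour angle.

13.20 hours

cos H_s = −tan(-51.0°) · tan(-7.2°) = -0.1560, so H_s = arccos(-0.1560) = 98.97°.
Day length = 2 H_s / 15° h⁻¹ = 197.94° / 15 = 13.196 h.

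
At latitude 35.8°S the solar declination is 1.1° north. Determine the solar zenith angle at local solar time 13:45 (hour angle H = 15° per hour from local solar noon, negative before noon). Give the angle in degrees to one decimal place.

Hour angle H = 15° × (13.75 − 12) = 26.25°.
cos θ_z = sin(-35.8°) sin(1.1°) + cos(-35.8°) cos(1.1°) cos(26.25°) = -0.0112 + 0.7273 = 0.7161.
θ_z = arccos(0.7161) = 44.27°.

44.3°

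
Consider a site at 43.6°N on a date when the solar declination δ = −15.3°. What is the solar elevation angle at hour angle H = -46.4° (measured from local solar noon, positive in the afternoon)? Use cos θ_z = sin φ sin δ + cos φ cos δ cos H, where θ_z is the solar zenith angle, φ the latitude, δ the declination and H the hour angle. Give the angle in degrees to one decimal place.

cos θ_z = sin φ sin δ + cos φ cos δ cos H = (0.6896)(-0.2639) + (0.7242)(0.9646)(0.6896) = 0.2997.
θ_z = arccos(0.2997) = 72.56°, so the elevation is 90° − 72.56° = 17.44°.

17.4°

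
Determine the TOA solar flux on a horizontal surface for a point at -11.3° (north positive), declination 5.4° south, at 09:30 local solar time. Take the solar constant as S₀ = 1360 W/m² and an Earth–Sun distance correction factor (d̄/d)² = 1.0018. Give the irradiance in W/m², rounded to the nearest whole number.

Hour angle H = 15° × (9.5 − 12) = -37.50°.
cos θ_z = sin(-11.3°) sin(-5.4°) + cos(-11.3°) cos(-5.4°) cos(-37.50°) = 0.0184 + 0.7745 = 0.7929.
Top-of-atmosphere irradiance = S₀ (d̄/d)² cos θ_z = 1360 × 1.0018 × 0.7929 = 1080.29 W/m².

1080 W/m²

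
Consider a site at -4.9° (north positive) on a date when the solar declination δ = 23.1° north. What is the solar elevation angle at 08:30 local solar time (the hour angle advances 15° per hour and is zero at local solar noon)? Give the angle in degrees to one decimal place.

Hour angle H = 15° × (8.5 − 12) = -52.50°.
With φ = -4.9°, δ = 23.1°, H = -52.50°: sin φ sin δ = -0.0335, cos φ cos δ cos H = 0.5579, so cos θ_z = 0.5244.
θ_z = arccos(0.5244) = 58.37°, so the elevation is 90° − 58.37° = 31.63°.

31.6°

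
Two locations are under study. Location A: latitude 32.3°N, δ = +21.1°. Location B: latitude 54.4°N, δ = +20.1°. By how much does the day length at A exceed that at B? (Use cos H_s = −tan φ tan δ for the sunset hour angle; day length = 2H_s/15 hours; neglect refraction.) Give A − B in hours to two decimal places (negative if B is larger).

-2.22 h

A: H_s = arccos(−tan 32.3° · tan 21.1°) = 104.12°, so 2H_s/15 = 13.8827 h.
B: H_s = arccos(−tan 54.4° · tan 20.1°) = 120.74°, so 2H_s/15 = 16.0987 h.
A − B = 13.8827 − 16.0987 = -2.2160 h.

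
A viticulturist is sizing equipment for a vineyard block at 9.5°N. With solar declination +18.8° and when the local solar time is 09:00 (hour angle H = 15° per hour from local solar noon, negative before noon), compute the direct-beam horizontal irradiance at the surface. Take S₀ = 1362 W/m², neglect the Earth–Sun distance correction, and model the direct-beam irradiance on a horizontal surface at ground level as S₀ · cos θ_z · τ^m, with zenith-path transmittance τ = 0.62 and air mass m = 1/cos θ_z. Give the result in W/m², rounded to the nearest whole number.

Hour angle H = 15° × (9 − 12) = -45.00°.
cos θ_z = sin φ sin δ + cos φ cos δ cos H = (0.1650)(0.3223) + (0.9863)(0.9466)(0.7071) = 0.7134.
Air mass m = 1/cos θ_z = 1/0.7134 = 1.402; τ^m = 0.62^1.402 = 0.5116.
Surface direct beam = 1362 × 0.7134 × 0.5116 = 497.10 W/m².

497 W/m²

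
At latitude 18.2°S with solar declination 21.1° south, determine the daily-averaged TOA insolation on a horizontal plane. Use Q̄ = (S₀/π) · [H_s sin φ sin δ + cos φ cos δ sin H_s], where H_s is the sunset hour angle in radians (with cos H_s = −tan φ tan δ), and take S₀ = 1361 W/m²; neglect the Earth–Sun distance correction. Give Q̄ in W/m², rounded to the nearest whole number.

464 W/m²

The sunset hour angle satisfies cos H_s = −tan φ tan δ = -0.1269, giving H_s = 97.29°. In radians, H_s = 1.6980.
H_s sin φ sin δ = 1.6980 × -0.3123 × -0.3600 = 0.1909.
cos φ cos δ sin H_s = 0.9500 × 0.9330 × 0.9919 = 0.8792.
Q̄ = (1361/π) × (0.1909 + 0.8792) = 433.22 × 1.0701 = 463.59 W/m².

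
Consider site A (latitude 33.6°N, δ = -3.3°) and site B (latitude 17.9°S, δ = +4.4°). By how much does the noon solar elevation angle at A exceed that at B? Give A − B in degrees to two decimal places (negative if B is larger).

-14.60°

A: 90° − |33.6 − (-3.3)| = 53.10°.
B: 90° − |-17.9 − (4.4)| = 67.70°.
A − B = 53.10 − 67.70 = -14.60°.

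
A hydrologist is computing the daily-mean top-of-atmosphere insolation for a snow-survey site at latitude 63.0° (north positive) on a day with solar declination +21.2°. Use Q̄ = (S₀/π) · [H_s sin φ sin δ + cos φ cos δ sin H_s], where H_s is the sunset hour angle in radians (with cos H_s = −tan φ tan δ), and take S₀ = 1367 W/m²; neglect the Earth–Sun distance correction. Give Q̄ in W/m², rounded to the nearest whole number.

cos H_s = −tan(63.0°) · tan(21.2°) = -0.7612, so H_s = arccos(-0.7612) = 139.57°. In radians, H_s = 2.4360.
H_s sin φ sin δ = 2.4360 × 0.8910 × 0.3616 = 0.7848.
cos φ cos δ sin H_s = 0.4540 × 0.9323 × 0.6485 = 0.2745.
Q̄ = (1367/π) × (0.7848 + 0.2745) = 435.13 × 1.0593 = 460.93 W/m².

461 W/m²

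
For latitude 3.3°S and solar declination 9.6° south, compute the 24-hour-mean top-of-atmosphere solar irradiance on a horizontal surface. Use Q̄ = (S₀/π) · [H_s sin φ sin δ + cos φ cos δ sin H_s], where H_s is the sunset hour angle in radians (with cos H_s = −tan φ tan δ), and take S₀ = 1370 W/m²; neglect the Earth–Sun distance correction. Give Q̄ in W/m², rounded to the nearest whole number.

The sunset hour angle satisfies cos H_s = −tan φ tan δ = -0.0098, giving H_s = 90.56°. In radians, H_s = 1.5806.
H_s sin φ sin δ = 1.5806 × -0.0576 × -0.1668 = 0.0152.
cos φ cos δ sin H_s = 0.9983 × 0.9860 × 1.0000 = 0.9843.
Q̄ = (1370/π) × (0.0152 + 0.9843) = 436.08 × 0.9995 = 435.86 W/m².

436 W/m²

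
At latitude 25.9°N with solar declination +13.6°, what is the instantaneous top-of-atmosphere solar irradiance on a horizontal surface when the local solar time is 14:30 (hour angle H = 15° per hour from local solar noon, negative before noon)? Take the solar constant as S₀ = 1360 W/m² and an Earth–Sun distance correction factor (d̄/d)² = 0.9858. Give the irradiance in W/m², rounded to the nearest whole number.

Hour angle H = 15° × (14.5 − 12) = 37.50°.
With φ = 25.9°, δ = 13.6°, H = 37.50°: sin φ sin δ = 0.1027, cos φ cos δ cos H = 0.6937, so cos θ_z = 0.7964.
Top-of-atmosphere irradiance = S₀ (d̄/d)² cos θ_z = 1360 × 0.9858 × 0.7964 = 1067.72 W/m².

1068 W/m²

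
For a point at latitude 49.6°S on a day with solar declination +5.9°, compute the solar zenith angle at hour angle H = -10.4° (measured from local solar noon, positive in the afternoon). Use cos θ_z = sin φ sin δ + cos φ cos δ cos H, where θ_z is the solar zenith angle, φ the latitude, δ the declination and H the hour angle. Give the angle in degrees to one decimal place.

56.2°

With φ = -49.6°, δ = 5.9°, H = -10.40°: sin φ sin δ = -0.0783, cos φ cos δ cos H = 0.6341, so cos θ_z = 0.5558.
θ_z = arccos(0.5558) = 56.23°.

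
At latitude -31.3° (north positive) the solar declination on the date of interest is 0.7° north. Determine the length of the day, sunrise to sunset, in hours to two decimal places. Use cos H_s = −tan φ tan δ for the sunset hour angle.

−tan φ tan δ = −(-0.6080)(0.0122) = 0.0074; H_s = arccos(0.0074) = 89.58°.
Day length = 2 H_s / 15° h⁻¹ = 179.16° / 15 = 11.944 h.

11.94 hours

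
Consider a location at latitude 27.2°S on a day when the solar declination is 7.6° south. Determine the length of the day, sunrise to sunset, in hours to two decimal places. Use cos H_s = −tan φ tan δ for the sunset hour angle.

−tan φ tan δ = −(-0.5139)(-0.1334) = -0.0686; H_s = arccos(-0.0686) = 93.93°.
Day length = 2 H_s / 15° h⁻¹ = 187.86° / 15 = 12.524 h.

12.52 hours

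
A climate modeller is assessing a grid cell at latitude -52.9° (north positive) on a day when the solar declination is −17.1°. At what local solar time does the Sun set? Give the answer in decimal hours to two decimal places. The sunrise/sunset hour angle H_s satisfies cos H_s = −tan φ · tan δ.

19.60 h

cos H_s = −tan(-52.9°) · tan(-17.1°) = -0.4068, so H_s = arccos(-0.4068) = 114.00°.
Sunset is at 12 + H_s/15 = 12 + 7.600 = 19.600 h local solar time.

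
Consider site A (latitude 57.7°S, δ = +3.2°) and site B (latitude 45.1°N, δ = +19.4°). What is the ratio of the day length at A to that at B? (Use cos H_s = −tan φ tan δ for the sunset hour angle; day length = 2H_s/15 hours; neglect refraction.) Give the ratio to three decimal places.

A: H_s = arccos(−tan -57.7° · tan 3.2°) = 84.93°, so 2H_s/15 = 11.3240 h.
B: H_s = arccos(−tan 45.1° · tan 19.4°) = 110.69°, so 2H_s/15 = 14.7587 h.
Ratio A/B = 11.3240 / 14.7587 = 0.7673.

0.767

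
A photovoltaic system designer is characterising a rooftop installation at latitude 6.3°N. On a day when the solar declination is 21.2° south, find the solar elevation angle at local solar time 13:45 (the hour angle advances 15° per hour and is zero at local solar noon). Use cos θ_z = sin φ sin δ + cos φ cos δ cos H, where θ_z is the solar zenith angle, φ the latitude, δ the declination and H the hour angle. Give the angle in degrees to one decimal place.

Hour angle H = 15° × (13.75 − 12) = 26.25°.
cos θ_z = sin(6.3°) sin(-21.2°) + cos(6.3°) cos(-21.2°) cos(26.25°) = -0.0397 + 0.8311 = 0.7914.
θ_z = arccos(0.7914) = 37.68°, so the elevation is 90° − 37.68° = 52.32°.

52.3°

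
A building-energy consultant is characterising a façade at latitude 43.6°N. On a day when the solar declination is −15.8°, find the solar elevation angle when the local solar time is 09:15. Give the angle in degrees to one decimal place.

Hour angle H = 15° × (9.25 − 12) = -41.25°.
cos θ_z = sin(43.6°) sin(-15.8°) + cos(43.6°) cos(-15.8°) cos(-41.25°) = -0.1878 + 0.5239 = 0.3361.
θ_z = arccos(0.3361) = 70.36°, so the elevation is 90° − 70.36° = 19.64°.

19.6°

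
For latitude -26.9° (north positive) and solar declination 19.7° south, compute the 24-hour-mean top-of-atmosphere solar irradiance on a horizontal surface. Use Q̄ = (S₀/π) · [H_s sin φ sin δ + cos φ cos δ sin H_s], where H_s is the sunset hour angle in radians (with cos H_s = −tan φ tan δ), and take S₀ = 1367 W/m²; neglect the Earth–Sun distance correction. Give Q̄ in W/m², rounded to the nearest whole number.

−tan φ tan δ = −(-0.5073)(-0.3581) = -0.1817; H_s = arccos(-0.1817) = 100.47°. In radians, H_s = 1.7535.
H_s sin φ sin δ = 1.7535 × -0.4524 × -0.3371 = 0.2674.
cos φ cos δ sin H_s = 0.8918 × 0.9415 × 0.9834 = 0.8257.
Q̄ = (1367/π) × (0.2674 + 0.8257) = 435.13 × 1.0931 = 475.64 W/m².

476 W/m²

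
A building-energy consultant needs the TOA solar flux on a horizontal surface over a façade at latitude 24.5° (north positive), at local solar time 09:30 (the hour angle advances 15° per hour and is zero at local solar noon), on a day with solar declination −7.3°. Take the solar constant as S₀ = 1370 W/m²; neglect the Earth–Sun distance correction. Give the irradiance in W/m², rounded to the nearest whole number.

909 W/m²

Hour angle H = 15° × (9.5 − 12) = -37.50°.
With φ = 24.5°, δ = -7.3°, H = -37.50°: sin φ sin δ = -0.0527, cos φ cos δ cos H = 0.7161, so cos θ_z = 0.6634.
Top-of-atmosphere irradiance = S₀ cos θ_z = 1370 × 0.6634 = 908.86 W/m².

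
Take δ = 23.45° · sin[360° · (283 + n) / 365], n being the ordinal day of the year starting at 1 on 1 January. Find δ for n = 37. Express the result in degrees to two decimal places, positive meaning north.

360 × (283 + 37) / 365 = 315.616°; sin(315.616°) = -0.6995.
δ = 23.45 × -0.6995 = -16.403° ≈ -16.40°.

-16.40°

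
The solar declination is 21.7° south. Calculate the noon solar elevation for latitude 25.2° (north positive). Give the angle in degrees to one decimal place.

At local solar noon the hour angle is zero, so the elevation is 90° − |φ − δ| = 90° − |25.2° − (-21.7°)| = 90° − 46.9° = 43.1°.

43.1°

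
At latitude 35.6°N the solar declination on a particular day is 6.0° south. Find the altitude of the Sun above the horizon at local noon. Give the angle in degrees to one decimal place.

48.4°

At local solar noon the hour angle is zero, so the elevation is 90° − |φ − δ| = 90° − |35.6° − (-6.0°)| = 90° − 41.6° = 48.4°.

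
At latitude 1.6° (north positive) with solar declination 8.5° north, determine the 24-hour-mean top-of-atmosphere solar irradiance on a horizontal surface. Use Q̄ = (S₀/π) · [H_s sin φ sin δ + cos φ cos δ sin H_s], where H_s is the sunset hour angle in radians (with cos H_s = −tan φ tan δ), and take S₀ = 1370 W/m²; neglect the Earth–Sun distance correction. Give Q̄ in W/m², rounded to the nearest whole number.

cos H_s = −tan(1.6°) · tan(8.5°) = -0.0042, so H_s = arccos(-0.0042) = 90.24°. In radians, H_s = 1.5750.
H_s sin φ sin δ = 1.5750 × 0.0279 × 0.1478 = 0.0065.
cos φ cos δ sin H_s = 0.9996 × 0.9890 × 1.0000 = 0.9886.
Q̄ = (1370/π) × (0.0065 + 0.9886) = 436.08 × 0.9951 = 433.94 W/m².

434 W/m²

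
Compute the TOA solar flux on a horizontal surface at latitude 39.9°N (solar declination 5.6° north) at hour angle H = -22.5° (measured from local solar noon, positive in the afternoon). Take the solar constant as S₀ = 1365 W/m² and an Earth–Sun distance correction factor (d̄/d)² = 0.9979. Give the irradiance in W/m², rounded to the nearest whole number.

cos θ_z = sin(39.9°) sin(5.6°) + cos(39.9°) cos(5.6°) cos(-22.50°) = 0.0626 + 0.7054 = 0.7680.
Top-of-atmosphere irradiance = S₀ (d̄/d)² cos θ_z = 1365 × 0.9979 × 0.7680 = 1046.12 W/m².

1046 W/m²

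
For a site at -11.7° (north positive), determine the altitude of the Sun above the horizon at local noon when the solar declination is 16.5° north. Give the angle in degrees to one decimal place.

61.8°

At local solar noon the hour angle is zero, so the elevation is 90° − |φ − δ| = 90° − |-11.7° − (16.5°)| = 90° − 28.2° = 61.8°.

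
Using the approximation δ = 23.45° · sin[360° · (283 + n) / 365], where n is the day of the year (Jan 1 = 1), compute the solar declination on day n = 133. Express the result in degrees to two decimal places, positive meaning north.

+18.04°

360 × (283 + 133) / 365 = 410.301°; sin(410.301°) = 0.7694.
δ = 23.45 × 0.7694 = 18.042° ≈ +18.04°.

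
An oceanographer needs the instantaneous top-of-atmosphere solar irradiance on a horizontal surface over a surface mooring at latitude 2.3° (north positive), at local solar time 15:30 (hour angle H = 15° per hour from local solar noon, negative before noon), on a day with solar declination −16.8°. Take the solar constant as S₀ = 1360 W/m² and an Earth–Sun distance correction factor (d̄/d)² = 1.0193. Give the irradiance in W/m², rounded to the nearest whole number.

791 W/m²

Hour angle H = 15° × (15.5 − 12) = 52.50°.
With φ = 2.3°, δ = -16.8°, H = 52.50°: sin φ sin δ = -0.0116, cos φ cos δ cos H = 0.5823, so cos θ_z = 0.5707.
Top-of-atmosphere irradiance = S₀ (d̄/d)² cos θ_z = 1360 × 1.0193 × 0.5707 = 791.13 W/m².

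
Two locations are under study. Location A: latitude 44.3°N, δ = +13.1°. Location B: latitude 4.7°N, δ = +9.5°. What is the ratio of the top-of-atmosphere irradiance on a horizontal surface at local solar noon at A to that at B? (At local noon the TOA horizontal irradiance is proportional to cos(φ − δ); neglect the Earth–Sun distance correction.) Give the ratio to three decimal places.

A: cos θ_z = cos(44.3° − (13.1°)) = 0.8554.
B: cos θ_z = cos(4.7° − (9.5°)) = 0.9965.
Ratio A/B = 0.8554 / 0.9965 = 0.8584.

0.858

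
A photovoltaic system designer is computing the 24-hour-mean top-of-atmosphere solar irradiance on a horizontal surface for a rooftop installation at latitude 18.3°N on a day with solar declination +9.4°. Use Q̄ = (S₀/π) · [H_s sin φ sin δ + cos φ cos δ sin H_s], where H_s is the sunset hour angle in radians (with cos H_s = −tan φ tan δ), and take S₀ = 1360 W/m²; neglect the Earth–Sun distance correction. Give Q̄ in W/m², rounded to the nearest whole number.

441 W/m²

cos H_s = −tan(18.3°) · tan(9.4°) = -0.0548, so H_s = arccos(-0.0548) = 93.14°. In radians, H_s = 1.6256.
H_s sin φ sin δ = 1.6256 × 0.3140 × 0.1633 = 0.0834.
cos φ cos δ sin H_s = 0.9494 × 0.9866 × 0.9985 = 0.9353.
Q̄ = (1360/π) × (0.0834 + 0.9353) = 432.90 × 1.0187 = 441.00 W/m².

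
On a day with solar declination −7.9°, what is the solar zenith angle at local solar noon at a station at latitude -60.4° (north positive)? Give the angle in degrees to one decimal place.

52.5°

At local solar noon the hour angle is zero, so the zenith angle is |φ − δ| = |-60.4° − (-7.9°)| = 52.5°.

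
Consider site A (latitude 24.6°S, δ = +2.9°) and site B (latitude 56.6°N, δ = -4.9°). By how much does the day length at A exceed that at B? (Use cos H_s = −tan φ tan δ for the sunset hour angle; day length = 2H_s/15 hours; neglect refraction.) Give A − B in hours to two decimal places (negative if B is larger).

+0.82 h

A: H_s = arccos(−tan -24.6° · tan 2.9°) = 88.67°, so 2H_s/15 = 11.8227 h.
B: H_s = arccos(−tan 56.6° · tan -4.9°) = 82.53°, so 2H_s/15 = 11.0040 h.
A − B = 11.8227 − 11.0040 = 0.8187 h.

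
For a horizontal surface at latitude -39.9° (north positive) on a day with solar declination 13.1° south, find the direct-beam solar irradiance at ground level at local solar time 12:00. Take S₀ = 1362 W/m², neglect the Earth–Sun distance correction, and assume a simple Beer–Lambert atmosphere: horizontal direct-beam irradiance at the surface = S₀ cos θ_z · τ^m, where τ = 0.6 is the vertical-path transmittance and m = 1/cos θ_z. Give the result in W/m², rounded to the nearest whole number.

686 W/m²

Hour angle H = 15° × (12 − 12) = 0.00°.
cos θ_z = sin φ sin δ + cos φ cos δ cos H = (-0.6414)(-0.2267) + (0.7672)(0.9740)(1.0000) = 0.8927.
Air mass m = 1/cos θ_z = 1/0.8927 = 1.120; τ^m = 0.6^1.120 = 0.5643.
Surface direct beam = 1362 × 0.8927 × 0.5643 = 686.11 W/m².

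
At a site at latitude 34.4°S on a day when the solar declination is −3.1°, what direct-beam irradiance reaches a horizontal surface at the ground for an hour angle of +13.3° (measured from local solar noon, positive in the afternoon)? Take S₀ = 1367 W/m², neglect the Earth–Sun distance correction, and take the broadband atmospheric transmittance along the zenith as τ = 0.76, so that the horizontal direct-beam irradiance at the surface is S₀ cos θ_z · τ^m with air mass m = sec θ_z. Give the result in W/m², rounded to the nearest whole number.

818 W/m²

cos θ_z = sin(-34.4°) sin(-3.1°) + cos(-34.4°) cos(-3.1°) cos(13.30°) = 0.0306 + 0.8018 = 0.8324.
Air mass m = 1/cos θ_z = 1/0.8324 = 1.201; τ^m = 0.76^1.201 = 0.7192.
Surface direct beam = 1367 × 0.8324 × 0.7192 = 818.37 W/m².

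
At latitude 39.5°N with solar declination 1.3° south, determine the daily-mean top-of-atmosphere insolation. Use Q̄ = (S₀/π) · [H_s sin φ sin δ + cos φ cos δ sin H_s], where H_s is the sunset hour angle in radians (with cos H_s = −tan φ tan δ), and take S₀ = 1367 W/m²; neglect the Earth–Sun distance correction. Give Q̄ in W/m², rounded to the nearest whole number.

326 W/m²

−tan φ tan δ = −(0.8243)(-0.0227) = 0.0187; H_s = arccos(0.0187) = 88.93°. In radians, H_s = 1.5521.
H_s sin φ sin δ = 1.5521 × 0.6361 × -0.0227 = -0.0224.
cos φ cos δ sin H_s = 0.7716 × 0.9997 × 0.9998 = 0.7712.
Q̄ = (1367/π) × (-0.0224 + 0.7712) = 435.13 × 0.7488 = 325.83 W/m².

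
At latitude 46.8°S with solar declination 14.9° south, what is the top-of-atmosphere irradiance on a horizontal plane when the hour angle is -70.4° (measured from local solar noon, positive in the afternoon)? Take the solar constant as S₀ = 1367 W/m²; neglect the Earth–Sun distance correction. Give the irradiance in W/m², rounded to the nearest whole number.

560 W/m²

cos θ_z = sin φ sin δ + cos φ cos δ cos H = (-0.7290)(-0.2571) + (0.6845)(0.9664)(0.3355) = 0.4094.
Top-of-atmosphere irradiance = S₀ cos θ_z = 1367 × 0.4094 = 559.65 W/m².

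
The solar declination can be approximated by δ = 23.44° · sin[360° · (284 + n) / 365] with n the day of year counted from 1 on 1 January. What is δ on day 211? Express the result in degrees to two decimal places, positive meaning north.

+18.42°

360 × (284 + 211) / 365 = 488.219°; sin(488.219°) = 0.7857.
δ = 23.44 × 0.7857 = 18.417° ≈ +18.42°.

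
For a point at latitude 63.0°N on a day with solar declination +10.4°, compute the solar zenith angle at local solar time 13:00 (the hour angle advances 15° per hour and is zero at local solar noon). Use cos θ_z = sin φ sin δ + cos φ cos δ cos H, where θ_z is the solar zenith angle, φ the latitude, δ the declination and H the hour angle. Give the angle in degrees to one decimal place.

Hour angle H = 15° × (13 − 12) = 15.00°.
cos θ_z = sin φ sin δ + cos φ cos δ cos H = (0.8910)(0.1805) + (0.4540)(0.9836)(0.9659) = 0.5922.
θ_z = arccos(0.5922) = 53.69°.

53.7°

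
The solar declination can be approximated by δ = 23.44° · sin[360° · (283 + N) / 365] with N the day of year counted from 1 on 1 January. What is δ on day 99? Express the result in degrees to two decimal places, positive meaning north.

+6.76°

360 × (283 + 99) / 365 = 376.767°; sin(376.767°) = 0.2885.
δ = 23.44 × 0.2885 = 6.762° ≈ +6.76°.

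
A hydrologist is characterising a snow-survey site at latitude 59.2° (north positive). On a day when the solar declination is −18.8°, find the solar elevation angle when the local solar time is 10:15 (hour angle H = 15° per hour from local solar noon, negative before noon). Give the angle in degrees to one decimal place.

Hour angle H = 15° × (10.25 − 12) = -26.25°.
With φ = 59.2°, δ = -18.8°, H = -26.25°: sin φ sin δ = -0.2768, cos φ cos δ cos H = 0.4347, so cos θ_z = 0.1579.
θ_z = arccos(0.1579) = 80.91°, so the elevation is 90° − 80.91° = 9.09°.

9.1°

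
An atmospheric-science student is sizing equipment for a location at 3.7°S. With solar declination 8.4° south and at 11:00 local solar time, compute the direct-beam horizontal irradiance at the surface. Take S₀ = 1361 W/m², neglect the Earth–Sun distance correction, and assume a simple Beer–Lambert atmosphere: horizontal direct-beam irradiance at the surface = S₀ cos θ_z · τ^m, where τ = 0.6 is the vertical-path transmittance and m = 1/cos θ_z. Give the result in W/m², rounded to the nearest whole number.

Hour angle H = 15° × (11 − 12) = -15.00°.
cos θ_z = sin φ sin δ + cos φ cos δ cos H = (-0.0645)(-0.1461) + (0.9979)(0.9893)(0.9659) = 0.9630.
Air mass m = 1/cos θ_z = 1/0.9630 = 1.038; τ^m = 0.6^1.038 = 0.5885.
Surface direct beam = 1361 × 0.9630 × 0.5885 = 771.31 W/m².

771 W/m²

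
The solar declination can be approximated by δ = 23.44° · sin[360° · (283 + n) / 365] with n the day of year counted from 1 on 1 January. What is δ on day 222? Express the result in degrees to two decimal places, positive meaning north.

+15.66°

360 × (283 + 222) / 365 = 498.082°; sin(498.082°) = 0.6681.
δ = 23.44 × 0.6681 = 15.660° ≈ +15.66°.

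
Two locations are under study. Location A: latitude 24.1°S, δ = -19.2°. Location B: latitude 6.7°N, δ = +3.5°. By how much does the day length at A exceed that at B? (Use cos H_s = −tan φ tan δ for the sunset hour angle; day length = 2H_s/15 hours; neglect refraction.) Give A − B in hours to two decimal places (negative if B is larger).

+1.14 h

A: H_s = arccos(−tan -24.1° · tan -19.2°) = 98.96°, so 2H_s/15 = 13.1947 h.
B: H_s = arccos(−tan 6.7° · tan 3.5°) = 90.41°, so 2H_s/15 = 12.0547 h.
A − B = 13.1947 − 12.0547 = 1.1400 h.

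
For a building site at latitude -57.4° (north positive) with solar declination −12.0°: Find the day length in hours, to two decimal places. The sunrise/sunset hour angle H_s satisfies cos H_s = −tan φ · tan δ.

14.59 hours

−tan φ tan δ = −(-1.5637)(-0.2126) = -0.3324; H_s = arccos(-0.3324) = 109.41°.
Day length = 2 H_s / 15° h⁻¹ = 218.82° / 15 = 14.588 h.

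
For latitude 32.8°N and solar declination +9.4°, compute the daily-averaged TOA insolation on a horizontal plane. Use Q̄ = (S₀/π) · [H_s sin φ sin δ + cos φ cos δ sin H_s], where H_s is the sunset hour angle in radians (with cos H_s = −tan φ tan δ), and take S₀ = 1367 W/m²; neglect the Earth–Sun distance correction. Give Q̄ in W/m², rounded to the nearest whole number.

423 W/m²

cos H_s = −tan(32.8°) · tan(9.4°) = -0.1067, so H_s = arccos(-0.1067) = 96.13°. In radians, H_s = 1.6778.
H_s sin φ sin δ = 1.6778 × 0.5417 × 0.1633 = 0.1484.
cos φ cos δ sin H_s = 0.8406 × 0.9866 × 0.9943 = 0.8246.
Q̄ = (1367/π) × (0.1484 + 0.8246) = 435.13 × 0.9730 = 423.38 W/m².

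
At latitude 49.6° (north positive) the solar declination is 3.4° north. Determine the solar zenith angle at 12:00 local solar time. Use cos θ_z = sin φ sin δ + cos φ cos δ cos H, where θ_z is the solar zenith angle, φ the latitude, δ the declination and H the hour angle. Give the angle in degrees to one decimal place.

46.2°

Hour angle H = 15° × (12 − 12) = 0.00°.
cos θ_z = sin(49.6°) sin(3.4°) + cos(49.6°) cos(3.4°) cos(0.00°) = 0.0452 + 0.6470 = 0.6922.
θ_z = arccos(0.6922) = 46.20°.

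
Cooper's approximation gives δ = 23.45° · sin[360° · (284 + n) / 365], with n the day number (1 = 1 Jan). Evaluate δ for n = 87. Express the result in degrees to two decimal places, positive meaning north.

360 × (284 + 87) / 365 = 365.918°; sin(365.918°) = 0.1031.
δ = 23.45 × 0.1031 = 2.418° ≈ +2.42°.

+2.42°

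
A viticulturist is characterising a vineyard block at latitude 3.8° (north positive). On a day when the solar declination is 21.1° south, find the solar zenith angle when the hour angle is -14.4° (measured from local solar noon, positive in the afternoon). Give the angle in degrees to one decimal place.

28.6°

cos θ_z = sin φ sin δ + cos φ cos δ cos H = (0.0663)(-0.3600) + (0.9978)(0.9330)(0.9686) = 0.8778.
θ_z = arccos(0.8778) = 28.62°.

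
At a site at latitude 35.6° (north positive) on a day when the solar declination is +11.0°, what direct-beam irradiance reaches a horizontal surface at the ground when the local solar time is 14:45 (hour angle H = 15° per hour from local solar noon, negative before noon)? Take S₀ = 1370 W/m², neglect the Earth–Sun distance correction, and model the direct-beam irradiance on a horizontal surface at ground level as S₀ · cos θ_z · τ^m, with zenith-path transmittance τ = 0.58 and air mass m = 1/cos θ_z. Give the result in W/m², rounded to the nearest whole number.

453 W/m²

Hour angle H = 15° × (14.75 − 12) = 41.25°.
With φ = 35.6°, δ = 11.0°, H = 41.25°: sin φ sin δ = 0.1111, cos φ cos δ cos H = 0.6001, so cos θ_z = 0.7112.
Air mass m = 1/cos θ_z = 1/0.7112 = 1.406; τ^m = 0.58^1.406 = 0.4649.
Surface direct beam = 1370 × 0.7112 × 0.4649 = 452.97 W/m².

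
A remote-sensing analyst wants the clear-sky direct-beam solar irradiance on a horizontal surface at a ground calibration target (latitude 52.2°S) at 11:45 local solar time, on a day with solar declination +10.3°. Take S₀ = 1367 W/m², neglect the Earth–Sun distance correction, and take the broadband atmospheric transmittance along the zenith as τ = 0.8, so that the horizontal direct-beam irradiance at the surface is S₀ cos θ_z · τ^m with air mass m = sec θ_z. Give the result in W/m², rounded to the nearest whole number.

388 W/m²

Hour angle H = 15° × (11.75 − 12) = -3.75°.
cos θ_z = sin(-52.2°) sin(10.3°) + cos(-52.2°) cos(10.3°) cos(-3.75°) = -0.1413 + 0.6017 = 0.4604.
Air mass m = 1/cos θ_z = 1/0.4604 = 2.172; τ^m = 0.8^2.172 = 0.6159.
Surface direct beam = 1367 × 0.4604 × 0.6159 = 387.63 W/m².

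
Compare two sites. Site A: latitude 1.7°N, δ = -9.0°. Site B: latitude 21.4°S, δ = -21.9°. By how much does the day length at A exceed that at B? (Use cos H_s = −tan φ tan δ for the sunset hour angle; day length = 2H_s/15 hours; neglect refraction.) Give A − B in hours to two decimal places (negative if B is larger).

-1.24 h

A: H_s = arccos(−tan 1.7° · tan -9.0°) = 89.73°, so 2H_s/15 = 11.9640 h.
B: H_s = arccos(−tan -21.4° · tan -21.9°) = 99.06°, so 2H_s/15 = 13.2080 h.
A − B = 11.9640 − 13.2080 = -1.2440 h.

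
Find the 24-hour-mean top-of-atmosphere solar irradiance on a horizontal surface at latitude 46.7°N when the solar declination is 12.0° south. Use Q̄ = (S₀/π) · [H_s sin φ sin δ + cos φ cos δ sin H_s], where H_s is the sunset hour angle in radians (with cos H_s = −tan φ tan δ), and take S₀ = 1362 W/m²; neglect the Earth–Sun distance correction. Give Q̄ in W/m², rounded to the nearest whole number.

195 W/m²

The sunset hour angle satisfies cos H_s = −tan φ tan δ = 0.2256, giving H_s = 76.96°. In radians, H_s = 1.3432.
H_s sin φ sin δ = 1.3432 × 0.7278 × -0.2079 = -0.2032.
cos φ cos δ sin H_s = 0.6858 × 0.9781 × 0.9742 = 0.6535.
Q̄ = (1362/π) × (-0.2032 + 0.6535) = 433.54 × 0.4503 = 195.22 W/m².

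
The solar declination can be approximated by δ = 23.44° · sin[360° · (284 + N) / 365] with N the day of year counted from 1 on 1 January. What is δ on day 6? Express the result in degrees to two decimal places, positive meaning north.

360 × (284 + 6) / 365 = 286.027°; sin(286.027°) = -0.9611.
δ = 23.44 × -0.9611 = -22.528° ≈ -22.53°.

-22.53°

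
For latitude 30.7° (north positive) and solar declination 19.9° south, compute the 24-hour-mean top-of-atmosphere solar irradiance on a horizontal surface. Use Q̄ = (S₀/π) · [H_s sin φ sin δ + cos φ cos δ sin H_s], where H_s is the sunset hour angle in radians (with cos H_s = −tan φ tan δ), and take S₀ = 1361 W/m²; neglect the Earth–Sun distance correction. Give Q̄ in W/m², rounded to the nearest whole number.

cos H_s = −tan(30.7°) · tan(-19.9°) = 0.2149, so H_s = arccos(0.2149) = 77.59°. In radians, H_s = 1.3542.
H_s sin φ sin δ = 1.3542 × 0.5105 × -0.3404 = -0.2353.
cos φ cos δ sin H_s = 0.8599 × 0.9403 × 0.9766 = 0.7896.
Q̄ = (1361/π) × (-0.2353 + 0.7896) = 433.22 × 0.5543 = 240.13 W/m².

240 W/m²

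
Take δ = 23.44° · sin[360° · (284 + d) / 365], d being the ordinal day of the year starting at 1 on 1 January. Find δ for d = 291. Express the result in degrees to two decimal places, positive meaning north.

-10.69°

360 × (284 + 291) / 365 = 567.123°; sin(567.123°) = -0.4559.
δ = 23.44 × -0.4559 = -10.686° ≈ -10.69°.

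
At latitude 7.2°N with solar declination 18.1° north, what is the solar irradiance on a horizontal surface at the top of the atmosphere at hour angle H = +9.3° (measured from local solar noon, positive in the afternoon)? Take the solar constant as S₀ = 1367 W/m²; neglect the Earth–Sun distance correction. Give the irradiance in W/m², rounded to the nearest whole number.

With φ = 7.2°, δ = 18.1°, H = 9.30°: sin φ sin δ = 0.0389, cos φ cos δ cos H = 0.9306, so cos θ_z = 0.9695.
Top-of-atmosphere irradiance = S₀ cos θ_z = 1367 × 0.9695 = 1325.31 W/m².

1325 W/m²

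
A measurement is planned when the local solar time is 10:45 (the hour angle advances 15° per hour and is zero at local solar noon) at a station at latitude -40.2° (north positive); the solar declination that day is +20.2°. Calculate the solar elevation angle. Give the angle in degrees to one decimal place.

27.1°

Hour angle H = 15° × (10.75 − 12) = -18.75°.
With φ = -40.2°, δ = 20.2°, H = -18.75°: sin φ sin δ = -0.2229, cos φ cos δ cos H = 0.6788, so cos θ_z = 0.4559.
θ_z = arccos(0.4559) = 62.88°, so the elevation is 90° − 62.88° = 27.12°.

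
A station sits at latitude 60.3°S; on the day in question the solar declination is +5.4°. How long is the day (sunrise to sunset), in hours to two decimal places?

cos H_s = −tan(-60.3°) · tan(5.4°) = 0.1657, so H_s = arccos(0.1657) = 80.46°.
Day length = 2 H_s / 15° h⁻¹ = 160.92° / 15 = 10.728 h.

10.73 hours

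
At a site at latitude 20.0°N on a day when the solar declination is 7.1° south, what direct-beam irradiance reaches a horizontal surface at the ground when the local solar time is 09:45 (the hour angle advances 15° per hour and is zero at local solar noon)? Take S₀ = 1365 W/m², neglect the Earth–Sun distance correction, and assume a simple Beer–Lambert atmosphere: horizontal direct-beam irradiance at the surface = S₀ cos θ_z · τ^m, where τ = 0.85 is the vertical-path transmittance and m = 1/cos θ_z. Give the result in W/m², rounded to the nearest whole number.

802 W/m²

Hour angle H = 15° × (9.75 − 12) = -33.75°.
With φ = 20.0°, δ = -7.1°, H = -33.75°: sin φ sin δ = -0.0423, cos φ cos δ cos H = 0.7753, so cos θ_z = 0.7330.
Air mass m = 1/cos θ_z = 1/0.7330 = 1.364; τ^m = 0.85^1.364 = 0.8012.
Surface direct beam = 1365 × 0.7330 × 0.8012 = 801.64 W/m².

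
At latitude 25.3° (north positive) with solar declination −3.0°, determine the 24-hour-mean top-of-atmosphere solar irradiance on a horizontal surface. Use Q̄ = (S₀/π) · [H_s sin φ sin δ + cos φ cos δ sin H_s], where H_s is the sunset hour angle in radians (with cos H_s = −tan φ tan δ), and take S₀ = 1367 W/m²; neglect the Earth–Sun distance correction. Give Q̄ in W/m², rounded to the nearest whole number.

378 W/m²

cos H_s = −tan(25.3°) · tan(-3.0°) = 0.0248, so H_s = arccos(0.0248) = 88.58°. In radians, H_s = 1.5460.
H_s sin φ sin δ = 1.5460 × 0.4274 × -0.0523 = -0.0346.
cos φ cos δ sin H_s = 0.9041 × 0.9986 × 0.9997 = 0.9026.
Q̄ = (1367/π) × (-0.0346 + 0.9026) = 435.13 × 0.8680 = 377.69 W/m².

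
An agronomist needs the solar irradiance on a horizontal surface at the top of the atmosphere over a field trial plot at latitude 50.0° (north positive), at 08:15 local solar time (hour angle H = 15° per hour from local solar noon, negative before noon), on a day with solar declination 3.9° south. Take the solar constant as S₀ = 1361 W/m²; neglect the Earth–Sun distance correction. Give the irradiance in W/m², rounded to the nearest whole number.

414 W/m²

Hour angle H = 15° × (8.25 − 12) = -56.25°.
With φ = 50.0°, δ = -3.9°, H = -56.25°: sin φ sin δ = -0.0521, cos φ cos δ cos H = 0.3563, so cos θ_z = 0.3042.
Top-of-atmosphere irradiance = S₀ cos θ_z = 1361 × 0.3042 = 414.02 W/m².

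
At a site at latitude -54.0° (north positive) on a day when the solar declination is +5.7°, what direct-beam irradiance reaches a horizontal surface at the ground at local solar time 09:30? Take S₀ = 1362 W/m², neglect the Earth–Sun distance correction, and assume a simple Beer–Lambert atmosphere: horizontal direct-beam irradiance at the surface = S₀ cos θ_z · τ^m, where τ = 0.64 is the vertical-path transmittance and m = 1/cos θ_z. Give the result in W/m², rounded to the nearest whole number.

Hour angle H = 15° × (9.5 − 12) = -37.50°.
With φ = -54.0°, δ = 5.7°, H = -37.50°: sin φ sin δ = -0.0804, cos φ cos δ cos H = 0.4640, so cos θ_z = 0.3836.
Air mass m = 1/cos θ_z = 1/0.3836 = 2.607; τ^m = 0.64^2.607 = 0.3124.
Surface direct beam = 1362 × 0.3836 × 0.3124 = 163.22 W/m².

163 W/m²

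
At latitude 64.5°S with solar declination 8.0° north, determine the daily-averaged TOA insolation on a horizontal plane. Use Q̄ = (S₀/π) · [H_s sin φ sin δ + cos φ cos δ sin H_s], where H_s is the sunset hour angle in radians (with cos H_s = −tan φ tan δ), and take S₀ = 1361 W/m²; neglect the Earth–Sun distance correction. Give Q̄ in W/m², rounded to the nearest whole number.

107 W/m²

cos H_s = −tan(-64.5°) · tan(8.0°) = 0.2946, so H_s = arccos(0.2946) = 72.87°. In radians, H_s = 1.2718.
H_s sin φ sin δ = 1.2718 × -0.9026 × 0.1392 = -0.1598.
cos φ cos δ sin H_s = 0.4305 × 0.9903 × 0.9556 = 0.4074.
Q̄ = (1361/π) × (-0.1598 + 0.4074) = 433.22 × 0.2476 = 107.27 W/m².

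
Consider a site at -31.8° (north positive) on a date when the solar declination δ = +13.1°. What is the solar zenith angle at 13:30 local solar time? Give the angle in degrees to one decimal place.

49.8°

Hour angle H = 15° × (13.5 − 12) = 22.50°.
cos θ_z = sin φ sin δ + cos φ cos δ cos H = (-0.5270)(0.2267) + (0.8499)(0.9740)(0.9239) = 0.6453.
θ_z = arccos(0.6453) = 49.81°.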